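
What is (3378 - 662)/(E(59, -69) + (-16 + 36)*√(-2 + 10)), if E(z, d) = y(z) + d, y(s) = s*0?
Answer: -26772/223 - 15520*√2/223 ≈ -218.48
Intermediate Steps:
y(s) = 0
E(z, d) = d (E(z, d) = 0 + d = d)
(3378 - 662)/(E(59, -69) + (-16 + 36)*√(-2 + 10)) = (3378 - 662)/(-69 + (-16 + 36)*√(-2 + 10)) = 2716/(-69 + 20*√8) = 2716/(-69 + 20*(2*√2)) = 2716/(-69 + 40*√2)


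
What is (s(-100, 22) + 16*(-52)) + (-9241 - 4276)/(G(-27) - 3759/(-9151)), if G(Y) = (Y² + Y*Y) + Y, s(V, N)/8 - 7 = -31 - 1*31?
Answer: -16785418547/13098840 ≈ -1281.4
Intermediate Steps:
s(V, N) = -440 (s(V, N) = 56 + 8*(-31 - 1*31) = 56 + 8*(-31 - 31) = 56 + 8*(-62) = 56 - 496 = -440)
G(Y) = Y + 2*Y² (G(Y) = (Y² + Y²) + Y = 2*Y² + Y = Y + 2*Y²)
(s(-100, 22) + 16*(-52)) + (-9241 - 4276)/(G(-27) - 3759/(-9151)) = (-440 + 16*(-52)) + (-9241 - 4276)/(-27*(1 + 2*(-27)) - 3759/(-9151)) = (-440 - 832) - 13517/(-27*(1 - 54) - 3759*(-1/9151)) = -1272 - 13517/(-27*(-53) + 3759/9151) = -1272 - 13517/(1431 + 3759/9151) = -1272 - 13517/13098840/9151 = -1272 - 13517*9151/13098840 = -1272 - 123694067/13098840 = -16785418547/13098840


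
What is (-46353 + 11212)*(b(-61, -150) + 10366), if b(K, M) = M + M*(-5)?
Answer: -385356206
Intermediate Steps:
b(K, M) = -4*M (b(K, M) = M - 5*M = -4*M)
(-46353 + 11212)*(b(-61, -150) + 10366) = (-46353 + 11212)*(-4*(-150) + 10366) = -35141*(600 + 10366) = -35141*10966 = -385356206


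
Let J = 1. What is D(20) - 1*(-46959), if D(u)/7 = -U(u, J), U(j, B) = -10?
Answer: 47029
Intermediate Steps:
D(u) = 70 (D(u) = 7*(-1*(-10)) = 7*10 = 70)
D(20) - 1*(-46959) = 70 - 1*(-46959) = 70 + 46959 = 47029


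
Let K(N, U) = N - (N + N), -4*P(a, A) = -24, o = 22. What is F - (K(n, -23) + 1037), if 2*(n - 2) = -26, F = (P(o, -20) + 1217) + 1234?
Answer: 1409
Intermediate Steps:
P(a, A) = 6 (P(a, A) = -¼*(-24) = 6)
F = 2457 (F = (6 + 1217) + 1234 = 1223 + 1234 = 2457)
n = -11 (n = 2 + (½)*(-26) = 2 - 13 = -11)
K(N, U) = -N (K(N, U) = N - 2*N = -N)
F - (K(n, -23) + 1037) = 2457 - (-1*(-11) + 1037) = 2457 - (11 + 1037) = 2457 - 1*1048 = 2457 - 1048 = 1409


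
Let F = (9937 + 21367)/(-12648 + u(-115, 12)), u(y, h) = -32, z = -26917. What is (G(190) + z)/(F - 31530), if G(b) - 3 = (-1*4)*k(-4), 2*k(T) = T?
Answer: 42646010/49978963 ≈ 0.85328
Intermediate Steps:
k(T) = T/2
F = -3913/1585 (F = (9937 + 21367)/(-12648 - 32) = 31304/(-12680) = 31304*(-1/12680) = -3913/1585 ≈ -2.4688)
G(b) = 11 (G(b) = 3 + (-1*4)*((½)*(-4)) = 3 - 4*(-2) = 3 + 8 = 11)
(G(190) + z)/(F - 31530) = (11 - 26917)/(-3913/1585 - 31530) = -26906/(-49978963/1585) = -26906*(-1585/49978963) = 42646010/49978963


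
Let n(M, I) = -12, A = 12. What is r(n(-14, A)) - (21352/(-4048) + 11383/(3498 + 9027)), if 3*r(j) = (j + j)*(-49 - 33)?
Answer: 4185167827/6337650 ≈ 660.37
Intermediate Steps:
r(j) = -164*j/3 (r(j) = ((j + j)*(-49 - 33))/3 = ((2*j)*(-82))/3 = (-164*j)/3 = -164*j/3)
r(n(-14, A)) - (21352/(-4048) + 11383/(3498 + 9027)) = -164/3*(-12) - (21352/(-4048) + 11383/(3498 + 9027)) = 656 - (21352*(-1/4048) + 11383/12525) = 656 - (-2669/506 + 11383*(1/12525)) = 656 - (-2669/506 + 11383/12525) = 656 - 1*(-27669427/6337650) = 656 + 27669427/6337650 = 4185167827/6337650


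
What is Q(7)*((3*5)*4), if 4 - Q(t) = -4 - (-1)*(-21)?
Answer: 1740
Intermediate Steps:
Q(t) = 29 (Q(t) = 4 - (-4 - (-1)*(-21)) = 4 - (-4 - 1*21) = 4 - (-4 - 21) = 4 - 1*(-25) = 4 + 25 = 29)
Q(7)*((3*5)*4) = 29*((3*5)*4) = 29*(15*4) = 29*60 = 1740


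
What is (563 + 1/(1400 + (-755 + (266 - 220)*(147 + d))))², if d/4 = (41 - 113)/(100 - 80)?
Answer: 360470246490916/1137240729 ≈ 3.1697e+5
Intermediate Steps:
d = -72/5 (d = 4*((41 - 113)/(100 - 80)) = 4*(-72/20) = 4*(-72*1/20) = 4*(-18/5) = -72/5 ≈ -14.400)
(563 + 1/(1400 + (-755 + (266 - 220)*(147 + d))))² = (563 + 1/(1400 + (-755 + (266 - 220)*(147 - 72/5))))² = (563 + 1/(1400 + (-755 + 46*(663/5))))² = (563 + 1/(1400 + (-755 + 30498/5)))² = (563 + 1/(1400 + 26723/5))² = (563 + 1/(33723/5))² = (563 + 5/33723)² = (18986054/33723)² = 360470246490916/1137240729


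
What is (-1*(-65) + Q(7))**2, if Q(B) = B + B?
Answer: 6241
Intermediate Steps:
Q(B) = 2*B
(-1*(-65) + Q(7))**2 = (-1*(-65) + 2*7)**2 = (65 + 14)**2 = 79**2 = 6241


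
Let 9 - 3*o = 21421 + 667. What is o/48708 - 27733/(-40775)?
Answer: 3152185667/5958206100 ≈ 0.52905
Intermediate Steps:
o = -22079/3 (o = 3 - (21421 + 667)/3 = 3 - 1/3*22088 = 3 - 22088/3 = -22079/3 ≈ -7359.7)
o/48708 - 27733/(-40775) = -22079/3/48708 - 27733/(-40775) = -22079/3*1/48708 - 27733*(-1/40775) = -22079/146124 + 27733/40775 = 3152185667/5958206100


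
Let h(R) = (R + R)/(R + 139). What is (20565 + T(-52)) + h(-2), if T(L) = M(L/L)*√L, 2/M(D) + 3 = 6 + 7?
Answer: 2817401/137 + 2*I*√13/5 ≈ 20565.0 + 1.4422*I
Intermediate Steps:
h(R) = 2*R/(139 + R) (h(R) = (2*R)/(139 + R) = 2*R/(139 + R))
M(D) = ⅕ (M(D) = 2/(-3 + (6 + 7)) = 2/(-3 + 13) = 2/10 = 2*(⅒) = ⅕)
T(L) = √L/5
(20565 + T(-52)) + h(-2) = (20565 + √(-52)/5) + 2*(-2)/(139 - 2) = (20565 + (2*I*√13)/5) + 2*(-2)/137 = (20565 + 2*I*√13/5) + 2*(-2)*(1/137) = (20565 + 2*I*√13/5) - 4/137 = 2817401/137 + 2*I*√13/5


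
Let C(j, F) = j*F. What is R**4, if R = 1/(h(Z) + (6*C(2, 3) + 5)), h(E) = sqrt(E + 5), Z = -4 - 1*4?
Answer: (41 + I*sqrt(3))**(-4) ≈ 3.4761e-7 - 5.9269e-8*I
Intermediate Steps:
C(j, F) = F*j
Z = -8 (Z = -4 - 4 = -8)
h(E) = sqrt(5 + E)
R = 1/(41 + I*sqrt(3)) (R = 1/(sqrt(5 - 8) + (6*(3*2) + 5)) = 1/(sqrt(-3) + (6*6 + 5)) = 1/(I*sqrt(3) + (36 + 5)) = 1/(I*sqrt(3) + 41) = 1/(41 + I*sqrt(3)) ≈ 0.024347 - 0.0010285*I)
R**4 = (41/1684 - I*sqrt(3)/1684)**4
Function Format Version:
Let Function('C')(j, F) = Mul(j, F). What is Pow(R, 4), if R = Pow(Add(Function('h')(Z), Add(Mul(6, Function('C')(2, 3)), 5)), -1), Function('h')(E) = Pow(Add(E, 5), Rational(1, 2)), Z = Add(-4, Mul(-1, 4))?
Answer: Pow(Add(41, Mul(I, Pow(3, Rational(1, 2)))), -4) ≈ Add(3.4761e-7, Mul(-5.9269e-8, I))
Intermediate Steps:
Function('C')(j, F) = Mul(F, j)
Z = -8 (Z = Add(-4, -4) = -8)
Function('h')(E) = Pow(Add(5, E), Rational(1, 2))
R = Pow(Add(41, Mul(I, Pow(3, Rational(1, 2)))), -1) (R = Pow(Add(Pow(Add(5, -8), Rational(1, 2)), Add(Mul(6, Mul(3, 2)), 5)), -1) = Pow(Add(Pow(-3, Rational(1, 2)), Add(Mul(6, 6), 5)), -1) = Pow(Add(Mul(I, Pow(3, Rational(1, 2))), Add(36, 5)), -1) = Pow(Add(Mul(I, Pow(3, Rational(1, 2))), 41), -1) = Pow(Add(41, Mul(I, Pow(3, Rational(1, 2)))), -1) ≈ Add(0.024347, Mul(-0.0010285, I)))
Pow(R, 4) = Pow(Add(Rational(41, 1684), Mul(Rational(-1, 1684), I, Pow(3, Rational(1, 2)))), 4)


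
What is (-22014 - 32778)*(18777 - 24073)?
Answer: 290178432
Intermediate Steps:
(-22014 - 32778)*(18777 - 24073) = -54792*(-5296) = 290178432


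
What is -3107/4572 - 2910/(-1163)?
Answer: 9691079/5317236 ≈ 1.8226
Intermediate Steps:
-3107/4572 - 2910/(-1163) = -3107*1/4572 - 2910*(-1/1163) = -3107/4572 + 2910/1163 = 9691079/5317236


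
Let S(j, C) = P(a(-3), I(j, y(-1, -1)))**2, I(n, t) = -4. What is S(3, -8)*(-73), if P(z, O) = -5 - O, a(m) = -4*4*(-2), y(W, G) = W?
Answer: -73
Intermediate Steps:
a(m) = 32 (a(m) = -16*(-2) = 32)
S(j, C) = 1 (S(j, C) = (-5 - 1*(-4))**2 = (-5 + 4)**2 = (-1)**2 = 1)
S(3, -8)*(-73) = 1*(-73) = -73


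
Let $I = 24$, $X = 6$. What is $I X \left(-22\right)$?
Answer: $-3168$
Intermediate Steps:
$I X \left(-22\right) = 24 \cdot 6 \left(-22\right) = 144 \left(-22\right) = -3168$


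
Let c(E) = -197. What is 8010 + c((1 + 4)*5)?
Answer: 7813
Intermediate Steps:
8010 + c((1 + 4)*5) = 8010 - 197 = 7813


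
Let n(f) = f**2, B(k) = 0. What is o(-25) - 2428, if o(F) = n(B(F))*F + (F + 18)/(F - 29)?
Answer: -131105/54 ≈ -2427.9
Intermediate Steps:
o(F) = (18 + F)/(-29 + F) (o(F) = 0**2*F + (F + 18)/(F - 29) = 0*F + (18 + F)/(-29 + F) = 0 + (18 + F)/(-29 + F) = (18 + F)/(-29 + F))
o(-25) - 2428 = (18 - 25)/(-29 - 25) - 2428 = -7/(-54) - 2428 = -1/54*(-7) - 2428 = 7/54 - 2428 = -131105/54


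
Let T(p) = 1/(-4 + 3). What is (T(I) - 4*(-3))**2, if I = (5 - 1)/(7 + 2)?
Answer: 121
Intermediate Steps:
I = 4/9 ≈ 0.44444
T(p) = -1 (T(p) = 1/(-1) = -1)
(T(I) - 4*(-3))**2 = (-1 - 4*(-3))**2 = (-1 + 12)**2 = 11**2 = 121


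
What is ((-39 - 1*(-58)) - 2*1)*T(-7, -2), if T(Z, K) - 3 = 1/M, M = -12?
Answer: 595/12 ≈ 49.583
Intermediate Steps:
T(Z, K) = 35/12 (T(Z, K) = 3 + 1/(-12) = 3 - 1/12 = 35/12)
((-39 - 1*(-58)) - 2*1)*T(-7, -2) = ((-39 - 1*(-58)) - 2*1)*(35/12) = ((-39 + 58) - 2)*(35/12) = (19 - 2)*(35/12) = 17*(35/12) = 595/12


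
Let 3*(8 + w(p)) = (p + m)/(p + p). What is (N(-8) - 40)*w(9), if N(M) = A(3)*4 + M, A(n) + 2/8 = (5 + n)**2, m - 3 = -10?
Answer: -4945/3 ≈ -1648.3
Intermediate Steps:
m = -7 (m = 3 - 10 = -7)
A(n) = -1/4 + (5 + n)**2
w(p) = -8 + (-7 + p)/(6*p) (w(p) = -8 + ((p - 7)/(p + p))/3 = -8 + ((-7 + p)/((2*p)))/3 = -8 + ((-7 + p)*(1/(2*p)))/3 = -8 + ((-7 + p)/(2*p))/3 = -8 + (-7 + p)/(6*p))
N(M) = 255 + M (N(M) = (-1/4 + (5 + 3)**2)*4 + M = (-1/4 + 8**2)*4 + M = (-1/4 + 64)*4 + M = (255/4)*4 + M = 255 + M)
(N(-8) - 40)*w(9) = ((255 - 8) - 40)*((1/6)*(-7 - 47*9)/9) = (247 - 40)*((1/6)*(1/9)*(-7 - 423)) = 207*((1/6)*(1/9)*(-430)) = 207*(-215/27) = -4945/3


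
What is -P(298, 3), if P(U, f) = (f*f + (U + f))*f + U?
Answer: -1228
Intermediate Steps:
P(U, f) = U + f*(U + f + f**2) (P(U, f) = (f**2 + (U + f))*f + U = (U + f + f**2)*f + U = f*(U + f + f**2) + U = U + f*(U + f + f**2))
-P(298, 3) = -(298 + 3**2 + 3**3 + 298*3) = -(298 + 9 + 27 + 894) = -1*1228 = -1228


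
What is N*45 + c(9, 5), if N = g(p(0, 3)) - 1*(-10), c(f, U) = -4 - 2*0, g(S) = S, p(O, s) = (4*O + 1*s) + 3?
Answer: 716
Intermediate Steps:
p(O, s) = 3 + s + 4*O (p(O, s) = (4*O + s) + 3 = (s + 4*O) + 3 = 3 + s + 4*O)
c(f, U) = -4 (c(f, U) = -4 + 0 = -4)
N = 16 (N = (3 + 3 + 4*0) - 1*(-10) = (3 + 3 + 0) + 10 = 6 + 10 = 16)
N*45 + c(9, 5) = 16*45 - 4 = 720 - 4 = 716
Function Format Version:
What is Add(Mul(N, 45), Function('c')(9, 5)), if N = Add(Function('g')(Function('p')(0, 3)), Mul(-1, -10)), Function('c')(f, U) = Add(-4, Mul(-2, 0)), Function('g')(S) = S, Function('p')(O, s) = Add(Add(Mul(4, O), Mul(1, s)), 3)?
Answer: 716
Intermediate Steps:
Function('p')(O, s) = Add(3, s, Mul(4, O)) (Function('p')(O, s) = Add(Add(Mul(4, O), s), 3) = Add(Add(s, Mul(4, O)), 3) = Add(3, s, Mul(4, O)))
Function('c')(f, U) = -4 (Function('c')(f, U) = Add(-4, 0) = -4)
N = 16 (N = Add(Add(3, 3, Mul(4, 0)), Mul(-1, -10)) = Add(Add(3, 3, 0), 10) = Add(6, 10) = 16)
Add(Mul(N, 45), Function('c')(9, 5)) = Add(Mul(16, 45), -4) = Add(720, -4) = 716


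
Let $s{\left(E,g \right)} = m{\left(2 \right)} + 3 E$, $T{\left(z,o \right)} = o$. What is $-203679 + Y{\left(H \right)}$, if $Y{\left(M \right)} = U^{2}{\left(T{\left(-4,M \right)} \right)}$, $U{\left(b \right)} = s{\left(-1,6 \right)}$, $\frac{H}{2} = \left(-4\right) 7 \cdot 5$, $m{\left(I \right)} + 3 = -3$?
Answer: $-203598$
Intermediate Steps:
$m{\left(I \right)} = -6$ ($m{\left(I \right)} = -3 - 3 = -6$)
$H = -280$ ($H = 2 \left(-4\right) 7 \cdot 5 = 2 \left(\left(-28\right) 5\right) = 2 \left(-140\right) = -280$)
$s{\left(E,g \right)} = -6 + 3 E$
$U{\left(b \right)} = -9$ ($U{\left(b \right)} = -6 + 3 \left(-1\right) = -6 - 3 = -9$)
$Y{\left(M \right)} = 81$ ($Y{\left(M \right)} = \left(-9\right)^{2} = 81$)
$-203679 + Y{\left(H \right)} = -203679 + 81 = -203598$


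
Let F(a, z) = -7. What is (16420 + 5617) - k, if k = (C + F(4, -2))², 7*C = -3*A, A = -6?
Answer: 1078852/49 ≈ 22017.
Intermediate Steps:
C = 18/7 (C = (-3*(-6))/7 = (⅐)*18 = 18/7 ≈ 2.5714)
k = 961/49 (k = (18/7 - 7)² = (-31/7)² = 961/49 ≈ 19.612)
(16420 + 5617) - k = (16420 + 5617) - 1*961/49 = 22037 - 961/49 = 1078852/49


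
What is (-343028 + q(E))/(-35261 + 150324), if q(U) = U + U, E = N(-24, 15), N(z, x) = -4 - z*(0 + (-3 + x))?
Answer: -342460/115063 ≈ -2.9763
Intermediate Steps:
N(z, x) = -4 - z*(-3 + x)
E = 284 (E = -4 + 3*(-24) - 1*15*(-24) = -4 - 72 + 360 = 284)
q(U) = 2*U
(-343028 + q(E))/(-35261 + 150324) = (-343028 + 2*284)/(-35261 + 150324) = (-343028 + 568)/115063 = -342460*1/115063 = -342460/115063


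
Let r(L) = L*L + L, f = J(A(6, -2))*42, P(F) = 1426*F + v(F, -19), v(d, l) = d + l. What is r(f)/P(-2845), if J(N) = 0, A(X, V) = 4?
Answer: 0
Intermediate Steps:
P(F) = -19 + 1427*F (P(F) = 1426*F + (F - 19) = 1426*F + (-19 + F) = -19 + 1427*F)
f = 0 (f = 0*42 = 0)
r(L) = L + L**2 (r(L) = L**2 + L = L + L**2)
r(f)/P(-2845) = (0*(1 + 0))/(-19 + 1427*(-2845)) = (0*1)/(-19 - 4059815) = 0/(-4059834) = 0*(-1/4059834) = 0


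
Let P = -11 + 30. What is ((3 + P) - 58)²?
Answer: 1296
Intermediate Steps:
P = 19
((3 + P) - 58)² = ((3 + 19) - 58)² = (22 - 58)² = (-36)² = 1296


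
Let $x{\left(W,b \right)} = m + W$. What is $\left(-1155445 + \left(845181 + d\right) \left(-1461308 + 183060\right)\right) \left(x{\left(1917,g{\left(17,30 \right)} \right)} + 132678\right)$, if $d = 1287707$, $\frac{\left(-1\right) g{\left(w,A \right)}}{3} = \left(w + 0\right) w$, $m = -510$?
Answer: $-365564111422577865$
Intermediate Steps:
$g{\left(w,A \right)} = - 3 w^{2}$ ($g{\left(w,A \right)} = - 3 \left(w + 0\right) w = - 3 w w = - 3 w^{2}$)
$x{\left(W,b \right)} = -510 + W$
$\left(-1155445 + \left(845181 + d\right) \left(-1461308 + 183060\right)\right) \left(x{\left(1917,g{\left(17,30 \right)} \right)} + 132678\right) = \left(-1155445 + \left(845181 + 1287707\right) \left(-1461308 + 183060\right)\right) \left(\left(-510 + 1917\right) + 132678\right) = \left(-1155445 + 2132888 \left(-1278248\right)\right) \left(1407 + 132678\right) = \left(-1155445 - 2726359820224\right) 134085 = \left(-2726360975669\right) 134085 = -365564111422577865$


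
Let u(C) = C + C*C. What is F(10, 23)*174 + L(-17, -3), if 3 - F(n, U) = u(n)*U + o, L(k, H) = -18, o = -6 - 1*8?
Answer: -437280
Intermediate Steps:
u(C) = C + C**2
o = -14 (o = -6 - 8 = -14)
F(n, U) = 17 - U*n*(1 + n) (F(n, U) = 3 - ((n*(1 + n))*U - 14) = 3 - (U*n*(1 + n) - 14) = 3 - (-14 + U*n*(1 + n)) = 3 + (14 - U*n*(1 + n)) = 17 - U*n*(1 + n))
F(10, 23)*174 + L(-17, -3) = (17 - 1*23*10*(1 + 10))*174 - 18 = (17 - 1*23*10*11)*174 - 18 = (17 - 2530)*174 - 18 = -2513*174 - 18 = -437262 - 18 = -437280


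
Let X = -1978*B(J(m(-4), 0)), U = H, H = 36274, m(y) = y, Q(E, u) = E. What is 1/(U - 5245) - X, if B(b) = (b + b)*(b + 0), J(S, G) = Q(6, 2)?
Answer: 4419026065/31029 ≈ 1.4242e+5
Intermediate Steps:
J(S, G) = 6
B(b) = 2*b**2 (B(b) = (2*b)*b = 2*b**2)
U = 36274
X = -142416 (X = -3956*6**2 = -3956*36 = -1978*72 = -142416)
1/(U - 5245) - X = 1/(36274 - 5245) - 1*(-142416) = 1/31029 + 142416 = 4419026065/31029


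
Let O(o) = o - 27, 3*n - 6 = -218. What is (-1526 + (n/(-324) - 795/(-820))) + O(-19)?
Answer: -62600015/39852 ≈ -1570.8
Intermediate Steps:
n = -212/3 (n = 2 + (⅓)*(-218) = 2 - 218/3 = -212/3 ≈ -70.667)
O(o) = -27 + o
(-1526 + (n/(-324) - 795/(-820))) + O(-19) = (-1526 + (-212/3/(-324) - 795/(-820))) + (-27 - 19) = (-1526 + (-212/3*(-1/324) - 795*(-1/820))) - 46 = (-1526 + (53/243 + 159/164)) - 46 = (-1526 + 47329/39852) - 46 = -60766823/39852 - 46 = -62600015/39852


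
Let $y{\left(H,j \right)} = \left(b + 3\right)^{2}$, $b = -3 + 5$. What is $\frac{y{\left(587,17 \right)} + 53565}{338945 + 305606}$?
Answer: $\frac{53590}{644551} \approx 0.083143$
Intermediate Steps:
$b = 2$
$y{\left(H,j \right)} = 25$ ($y{\left(H,j \right)} = \left(2 + 3\right)^{2} = 5^{2} = 25$)
$\frac{y{\left(587,17 \right)} + 53565}{338945 + 305606} = \frac{25 + 53565}{338945 + 305606} = \frac{53590}{644551}$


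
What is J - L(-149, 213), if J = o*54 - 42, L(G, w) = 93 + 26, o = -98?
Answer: -5453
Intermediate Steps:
L(G, w) = 119
J = -5334 (J = -98*54 - 42 = -5292 - 42 = -5334)
J - L(-149, 213) = -5334 - 1*119 = -5334 - 119 = -5453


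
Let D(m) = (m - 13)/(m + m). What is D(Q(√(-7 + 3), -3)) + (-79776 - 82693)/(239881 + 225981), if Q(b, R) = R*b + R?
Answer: 4085033/6987930 - 13*I/15 ≈ 0.58458 - 0.86667*I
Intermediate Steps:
Q(b, R) = R + R*b
D(m) = (-13 + m)/(2*m) (D(m) = (-13 + m)/((2*m)) = (-13 + m)*(1/(2*m)) = (-13 + m)/(2*m))
D(Q(√(-7 + 3), -3)) + (-79776 - 82693)/(239881 + 225981) = (-13 - 3*(1 + √(-7 + 3)))/(2*((-3*(1 + √(-7 + 3))))) + (-79776 - 82693)/(239881 + 225981) = (-13 - 3*(1 + √(-4)))/(2*((-3*(1 + √(-4))))) - 162469/465862 = (-13 - 3*(1 + 2*I))/(2*((-3*(1 + 2*I)))) - 162469*1/465862 = (-13 + (-3 - 6*I))/(2*(-3 - 6*I)) - 162469/465862 = ((-3 + 6*I)/45)*(-16 - 6*I)/2 - 162469/465862 = (-16 - 6*I)*(-3 + 6*I)/90 - 162469/465862 = -162469/465862 + (-16 - 6*I)*(-3 + 6*I)/90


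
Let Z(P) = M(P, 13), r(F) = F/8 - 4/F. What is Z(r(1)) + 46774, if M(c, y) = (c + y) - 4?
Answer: 374233/8 ≈ 46779.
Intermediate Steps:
r(F) = -4/F + F/8 (r(F) = F*(1/8) - 4/F = F/8 - 4/F = -4/F + F/8)
M(c, y) = -4 + c + y
Z(P) = 9 + P (Z(P) = -4 + P + 13 = 9 + P)
Z(r(1)) + 46774 = (9 + (-4/1 + (1/8)*1)) + 46774 = (9 + (-4*1 + 1/8)) + 46774 = (9 + (-4 + 1/8)) + 46774 = (9 - 31/8) + 46774 = 41/8 + 46774 = 374233/8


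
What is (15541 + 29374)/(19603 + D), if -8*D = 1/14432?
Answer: 5185706240/2263283967 ≈ 2.2912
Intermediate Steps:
D = -1/115456 (D = -1/8/14432 = -1/8*1/14432 = -1/115456 ≈ -8.6613e-6)
(15541 + 29374)/(19603 + D) = (15541 + 29374)/(19603 - 1/115456) = 44915/(2263283967/115456) = 44915*(115456/2263283967) = 5185706240/2263283967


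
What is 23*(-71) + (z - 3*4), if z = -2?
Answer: -1647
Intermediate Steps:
23*(-71) + (z - 3*4) = 23*(-71) + (-2 - 3*4) = -1633 + (-2 - 12) = -1633 - 14 = -1647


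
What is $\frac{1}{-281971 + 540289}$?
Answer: $\frac{1}{258318} \approx 3.8712 \cdot 10^{-6}$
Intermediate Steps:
$\frac{1}{-281971 + 540289} = \frac{1}{258318}$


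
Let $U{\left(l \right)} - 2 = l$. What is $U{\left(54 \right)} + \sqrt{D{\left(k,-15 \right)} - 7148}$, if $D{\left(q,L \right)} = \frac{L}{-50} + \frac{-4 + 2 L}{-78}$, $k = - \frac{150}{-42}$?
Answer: $56 + \frac{i \sqrt{1087098870}}{390} \approx 56.0 + 84.542 i$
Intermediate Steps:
$k = \frac{25}{7}$ ($k = \left(-150\right) \left(- \frac{1}{42}\right) = \frac{25}{7} \approx 3.5714$)
$D{\left(q,L \right)} = \frac{2}{39} - \frac{89 L}{1950}$ ($D{\left(q,L \right)} = L \left(- \frac{1}{50}\right) + \left(-4 + 2 L\right) \left(- \frac{1}{78}\right) = - \frac{L}{50} - \left(- \frac{2}{39} + \frac{L}{39}\right) = \frac{2}{39} - \frac{89 L}{1950}$)
$U{\left(l \right)} = 2 + l$
$U{\left(54 \right)} + \sqrt{D{\left(k,-15 \right)} - 7148} = \left(2 + 54\right) + \sqrt{\left(\frac{2}{39} - - \frac{89}{130}\right) - 7148} = 56 + \sqrt{\left(\frac{2}{39} + \frac{89}{130}\right) - 7148} = 56 + \sqrt{\frac{287}{390} - 7148} = 56 + \sqrt{- \frac{2787433}{390}} = 56 + \frac{i \sqrt{1087098870}}{390}$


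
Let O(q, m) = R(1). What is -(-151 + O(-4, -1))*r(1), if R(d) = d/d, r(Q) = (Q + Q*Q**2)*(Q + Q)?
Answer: 600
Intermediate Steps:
r(Q) = 2*Q*(Q + Q**3) (r(Q) = (Q + Q**3)*(2*Q) = 2*Q*(Q + Q**3))
R(d) = 1
O(q, m) = 1
-(-151 + O(-4, -1))*r(1) = -(-151 + 1)*2*1**2*(1 + 1**2) = -(-150)*2*1*(1 + 1) = -(-150)*2*1*2 = -(-150)*4 = -1*(-600) = 600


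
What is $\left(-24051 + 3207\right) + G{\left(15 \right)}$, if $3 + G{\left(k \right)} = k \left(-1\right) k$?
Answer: $-21072$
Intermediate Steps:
$G{\left(k \right)} = -3 - k^{2}$ ($G{\left(k \right)} = -3 + k \left(-1\right) k = -3 + - k k = -3 - k^{2}$)
$\left(-24051 + 3207\right) + G{\left(15 \right)} = \left(-24051 + 3207\right) - 228 = -20844 - 228 = -21072$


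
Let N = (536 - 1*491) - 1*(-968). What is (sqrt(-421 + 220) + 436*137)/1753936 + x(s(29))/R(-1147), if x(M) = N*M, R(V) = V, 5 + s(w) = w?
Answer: -10643294857/502941148 + I*sqrt(201)/1753936 ≈ -21.162 + 8.0832e-6*I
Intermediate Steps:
s(w) = -5 + w
N = 1013 (N = (536 - 491) + 968 = 45 + 968 = 1013)
x(M) = 1013*M
(sqrt(-421 + 220) + 436*137)/1753936 + x(s(29))/R(-1147) = (sqrt(-421 + 220) + 436*137)/1753936 + (1013*(-5 + 29))/(-1147) = (sqrt(-201) + 59732)*(1/1753936) + (1013*24)*(-1/1147) = (I*sqrt(201) + 59732)*(1/1753936) + 24312*(-1/1147) = (59732 + I*sqrt(201))*(1/1753936) - 24312/1147 = (14933/438484 + I*sqrt(201)/1753936) - 24312/1147 = -10643294857/502941148 + I*sqrt(201)/1753936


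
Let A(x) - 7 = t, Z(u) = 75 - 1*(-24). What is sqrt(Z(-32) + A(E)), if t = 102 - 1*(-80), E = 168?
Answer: 12*sqrt(2) ≈ 16.971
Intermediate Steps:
Z(u) = 99 (Z(u) = 75 + 24 = 99)
t = 182 (t = 102 + 80 = 182)
A(x) = 189 (A(x) = 7 + 182 = 189)
sqrt(Z(-32) + A(E)) = sqrt(99 + 189) = sqrt(288) = 12*sqrt(2)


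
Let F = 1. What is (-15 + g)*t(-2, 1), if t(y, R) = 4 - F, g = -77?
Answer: -276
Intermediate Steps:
t(y, R) = 3 (t(y, R) = 4 - 1*1 = 4 - 1 = 3)
(-15 + g)*t(-2, 1) = (-15 - 77)*3 = -92*3 = -276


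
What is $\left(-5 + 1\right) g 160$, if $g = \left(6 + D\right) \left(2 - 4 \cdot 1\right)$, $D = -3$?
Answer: $3840$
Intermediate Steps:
$g = -6$ ($g = \left(6 - 3\right) \left(2 - 4 \cdot 1\right) = 3 \left(2 - 4\right) = 3 \left(-2\right) = -6$)
$\left(-5 + 1\right) g 160 = \left(-5 + 1\right) \left(-6\right) 160 = \left(-4\right) \left(-6\right) 160 = 24 \cdot 160 = 3840$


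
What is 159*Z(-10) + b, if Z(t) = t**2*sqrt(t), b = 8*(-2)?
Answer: -16 + 15900*I*sqrt(10) ≈ -16.0 + 50280.0*I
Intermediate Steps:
b = -16
Z(t) = t**(5/2)
159*Z(-10) + b = 159*(-10)**(5/2) - 16 = 159*(100*I*sqrt(10)) - 16 = 15900*I*sqrt(10) - 16 = -16 + 15900*I*sqrt(10)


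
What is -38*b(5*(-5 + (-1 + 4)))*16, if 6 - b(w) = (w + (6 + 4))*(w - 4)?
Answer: -3648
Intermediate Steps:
b(w) = 6 - (-4 + w)*(10 + w) (b(w) = 6 - (w + (6 + 4))*(w - 4) = 6 - (w + 10)*(-4 + w) = 6 - (10 + w)*(-4 + w) = 6 - (-4 + w)*(10 + w))
-38*b(5*(-5 + (-1 + 4)))*16 = -38*(46 - (5*(-5 + (-1 + 4)))² - 30*(-5 + (-1 + 4)))*16 = -38*(46 - (5*(-5 + 3))² - 30*(-5 + 3))*16 = -38*(46 - (5*(-2))² - 30*(-2))*16 = -38*(46 - 1*(-10)² - 6*(-10))*16 = -38*(46 - 1*100 + 60)*16 = -38*(46 - 100 + 60)*16 = -38*6*16 = -228*16 = -3648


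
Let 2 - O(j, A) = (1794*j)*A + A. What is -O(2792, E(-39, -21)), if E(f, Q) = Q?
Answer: -105185831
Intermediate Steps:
O(j, A) = 2 - A - 1794*A*j (O(j, A) = 2 - ((1794*j)*A + A) = 2 - (1794*A*j + A) = 2 - (A + 1794*A*j) = 2 + (-A - 1794*A*j) = 2 - A - 1794*A*j)
-O(2792, E(-39, -21)) = -(2 - 1*(-21) - 1794*(-21)*2792) = -(2 + 21 + 105185808) = -1*105185831 = -105185831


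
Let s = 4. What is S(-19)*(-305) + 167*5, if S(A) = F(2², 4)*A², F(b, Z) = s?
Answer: -439585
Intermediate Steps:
F(b, Z) = 4
S(A) = 4*A²
S(-19)*(-305) + 167*5 = (4*(-19)²)*(-305) + 167*5 = (4*361)*(-305) + 835 = 1444*(-305) + 835 = -440420 + 835 = -439585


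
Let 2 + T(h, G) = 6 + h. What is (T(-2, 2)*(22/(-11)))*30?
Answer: -120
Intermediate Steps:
T(h, G) = 4 + h (T(h, G) = -2 + (6 + h) = 4 + h)
(T(-2, 2)*(22/(-11)))*30 = ((4 - 2)*(22/(-11)))*30 = (2*(22*(-1/11)))*30 = (2*(-2))*30 = -4*30 = -120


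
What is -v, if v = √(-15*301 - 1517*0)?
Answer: -I*√4515 ≈ -67.194*I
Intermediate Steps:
v = I*√4515 (v = √(-4515 + 0) = √(-4515) = I*√4515 ≈ 67.194*I)
-v = -I*√4515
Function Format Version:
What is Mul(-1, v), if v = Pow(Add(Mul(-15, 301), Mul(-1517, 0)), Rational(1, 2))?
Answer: Mul(-1, I, Pow(4515, Rational(1, 2))) ≈ Mul(-67.194, I)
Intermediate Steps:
v = Mul(I, Pow(4515, Rational(1, 2))) (v = Pow(Add(-4515, 0), Rational(1, 2)) = Pow(-4515, Rational(1, 2)) = Mul(I, Pow(4515, Rational(1, 2))) ≈ Mul(67.194, I))
Mul(-1, v) = Mul(-1, Mul(I, Pow(4515, Rational(1, 2)))) = Mul(-1, I, Pow(4515, Rational(1, 2)))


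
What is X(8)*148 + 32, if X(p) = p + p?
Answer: 2400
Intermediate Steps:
X(p) = 2*p
X(8)*148 + 32 = (2*8)*148 + 32 = 16*148 + 32 = 2368 + 32 = 2400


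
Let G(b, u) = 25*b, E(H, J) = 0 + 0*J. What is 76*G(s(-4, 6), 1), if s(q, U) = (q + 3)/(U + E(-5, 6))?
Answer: -950/3 ≈ -316.67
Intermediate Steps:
E(H, J) = 0 (E(H, J) = 0 + 0 = 0)
s(q, U) = (3 + q)/U (s(q, U) = (q + 3)/(U + 0) = (3 + q)/U)
76*G(s(-4, 6), 1) = 76*(25*((3 - 4)/6)) = 76*(25*((1/6)*(-1))) = 76*(25*(-1/6)) = 76*(-25/6) = -950/3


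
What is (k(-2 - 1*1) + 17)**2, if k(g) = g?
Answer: 196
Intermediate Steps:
(k(-2 - 1*1) + 17)**2 = ((-2 - 1*1) + 17)**2 = ((-2 - 1) + 17)**2 = (-3 + 17)**2 = 14**2 = 196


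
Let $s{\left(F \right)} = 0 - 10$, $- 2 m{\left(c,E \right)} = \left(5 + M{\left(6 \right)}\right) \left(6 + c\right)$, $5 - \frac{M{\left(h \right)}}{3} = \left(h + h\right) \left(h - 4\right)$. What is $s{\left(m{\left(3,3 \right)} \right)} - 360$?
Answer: $-370$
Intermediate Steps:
$M{\left(h \right)} = 15 - 6 h \left(-4 + h\right)$ ($M{\left(h \right)} = 15 - 3 \left(h + h\right) \left(h - 4\right) = 15 - 3 \cdot 2 h \left(-4 + h\right) = 15 - 6 h \left(-4 + h\right)$)
$m{\left(c,E \right)} = 156 + 26 c$ ($m{\left(c,E \right)} = - \frac{\left(5 + \left(15 - 6 \cdot 6^{2} + 24 \cdot 6\right)\right) \left(6 + c\right)}{2} = - \frac{\left(5 + \left(15 - 216 + 144\right)\right) \left(6 + c\right)}{2} = - \frac{\left(5 - 57\right) \left(6 + c\right)}{2} = - \frac{\left(-52\right) \left(6 + c\right)}{2} = - \frac{-312 - 52 c}{2} = 156 + 26 c$)
$s{\left(F \right)} = -10$ ($s{\left(F \right)} = 0 - 10 = -10$)
$s{\left(m{\left(3,3 \right)} \right)} - 360 = -10 - 360 = -370$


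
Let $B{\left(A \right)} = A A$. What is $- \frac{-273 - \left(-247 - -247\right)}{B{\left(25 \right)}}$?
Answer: $\frac{273}{625} \approx 0.4368$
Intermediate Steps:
$B{\left(A \right)} = A^{2}$
$- \frac{-273 - \left(-247 - -247\right)}{B{\left(25 \right)}} = - \frac{-273 - \left(-247 - -247\right)}{25^{2}} = - \frac{-273 - \left(-247 + 247\right)}{625} = - \frac{-273 - 0}{625} = - \frac{-273 + 0}{625} = - \frac{-273}{625} = \left(-1\right) \left(- \frac{273}{625}\right) = \frac{273}{625}$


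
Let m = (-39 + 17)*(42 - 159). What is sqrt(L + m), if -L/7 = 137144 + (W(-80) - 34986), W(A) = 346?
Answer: I*sqrt(714954) ≈ 845.55*I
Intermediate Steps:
m = 2574 (m = -22*(-117) = 2574)
L = -717528 (L = -7*(137144 + (346 - 34986)) = -7*(137144 - 34640) = -7*102504 = -717528)
sqrt(L + m) = sqrt(-717528 + 2574) = sqrt(-714954) = I*sqrt(714954)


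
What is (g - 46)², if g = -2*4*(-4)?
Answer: 196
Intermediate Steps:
g = 32 (g = -8*(-4) = 32)
(g - 46)² = (32 - 46)² = (-14)² = 196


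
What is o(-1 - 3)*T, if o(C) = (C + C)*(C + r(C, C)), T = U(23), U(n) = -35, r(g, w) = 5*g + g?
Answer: -7840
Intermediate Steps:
r(g, w) = 6*g
T = -35
o(C) = 14*C**2 (o(C) = (C + C)*(C + 6*C) = (2*C)*(7*C) = 14*C**2)
o(-1 - 3)*T = (14*(-1 - 3)**2)*(-35) = (14*(-4)**2)*(-35) = (14*16)*(-35) = 224*(-35) = -7840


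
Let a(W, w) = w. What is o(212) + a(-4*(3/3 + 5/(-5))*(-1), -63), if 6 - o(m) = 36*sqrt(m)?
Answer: -57 - 72*sqrt(53) ≈ -581.17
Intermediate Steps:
o(m) = 6 - 36*sqrt(m)
o(212) + a(-4*(3/3 + 5/(-5))*(-1), -63) = (6 - 72*sqrt(53)) - 63 = -57 - 72*sqrt(53)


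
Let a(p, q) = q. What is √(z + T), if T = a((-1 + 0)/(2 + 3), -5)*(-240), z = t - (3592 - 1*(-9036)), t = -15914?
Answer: 21*I*√62 ≈ 165.35*I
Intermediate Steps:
z = -28542 (z = -15914 - (3592 - 1*(-9036)) = -15914 - (3592 + 9036) = -15914 - 1*12628 = -15914 - 12628 = -28542)
T = 1200 (T = -5*(-240) = 1200)
√(z + T) = √(-28542 + 1200) = √(-27342) = 21*I*√62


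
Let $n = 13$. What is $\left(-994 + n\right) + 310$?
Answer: $-671$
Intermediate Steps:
$\left(-994 + n\right) + 310 = \left(-994 + 13\right) + 310 = -981 + 310 = -671$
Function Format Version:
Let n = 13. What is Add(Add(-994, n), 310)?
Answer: -671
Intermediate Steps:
Add(Add(-994, n), 310) = Add(Add(-994, 13), 310) = Add(-981, 310) = -671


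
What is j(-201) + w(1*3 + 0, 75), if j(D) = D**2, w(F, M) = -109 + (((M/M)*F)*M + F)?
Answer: 40520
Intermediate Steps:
w(F, M) = -109 + F + F*M (w(F, M) = -109 + ((1*F)*M + F) = -109 + (F*M + F) = -109 + (F + F*M) = -109 + F + F*M)
j(-201) + w(1*3 + 0, 75) = (-201)**2 + (-109 + (1*3 + 0) + (1*3 + 0)*75) = 40401 + (-109 + (3 + 0) + (3 + 0)*75) = 40401 + (-109 + 3 + 3*75) = 40401 + (-109 + 3 + 225) = 40401 + 119 = 40520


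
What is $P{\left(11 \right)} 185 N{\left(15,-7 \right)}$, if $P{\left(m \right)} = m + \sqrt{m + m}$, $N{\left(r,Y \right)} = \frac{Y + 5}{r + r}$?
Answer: $- \frac{407}{3} - \frac{37 \sqrt{22}}{3} \approx -193.52$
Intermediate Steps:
$N{\left(r,Y \right)} = \frac{5 + Y}{2 r}$
$P{\left(m \right)} = m + \sqrt{2} \sqrt{m}$ ($P{\left(m \right)} = m + \sqrt{2 m} = m + \sqrt{2} \sqrt{m}$)
$P{\left(11 \right)} 185 N{\left(15,-7 \right)} = \left(11 + \sqrt{2} \sqrt{11}\right) 185 \frac{5 - 7}{2 \cdot 15} = \left(11 + \sqrt{22}\right) 185 \cdot \frac{1}{2} \cdot \frac{1}{15} \left(-2\right) = \left(2035 + 185 \sqrt{22}\right) \left(- \frac{1}{15}\right) = - \frac{407}{3} - \frac{37 \sqrt{22}}{3}$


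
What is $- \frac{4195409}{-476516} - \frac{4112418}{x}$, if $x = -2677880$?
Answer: $\frac{412326088394}{39876645815} \approx 10.34$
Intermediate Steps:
$- \frac{4195409}{-476516} - \frac{4112418}{x} = - \frac{4195409}{-476516} - \frac{4112418}{-2677880} = \left(-4195409\right) \left(- \frac{1}{476516}\right) - - \frac{2056209}{1338940} = \frac{4195409}{476516} + \frac{2056209}{1338940} = \frac{412326088394}{39876645815}$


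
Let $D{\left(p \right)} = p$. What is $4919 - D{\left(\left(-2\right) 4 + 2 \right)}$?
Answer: $4925$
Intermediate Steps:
$4919 - D{\left(\left(-2\right) 4 + 2 \right)} = 4919 - \left(\left(-2\right) 4 + 2\right) = 4919 - \left(-8 + 2\right) = 4919 - -6 = 4919 + 6 = 4925$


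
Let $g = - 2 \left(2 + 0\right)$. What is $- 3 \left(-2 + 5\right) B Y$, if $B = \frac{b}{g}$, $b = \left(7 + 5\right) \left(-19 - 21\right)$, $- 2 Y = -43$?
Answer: $-23220$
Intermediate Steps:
$Y = \frac{43}{2}$ ($Y = \left(- \frac{1}{2}\right) \left(-43\right) = \frac{43}{2} \approx 21.5$)
$b = -480$ ($b = 12 \left(-40\right) = -480$)
$g = -4$ ($g = \left(-2\right) 2 = -4$)
$B = 120$ ($B = - \frac{480}{-4} = \left(-480\right) \left(- \frac{1}{4}\right) = 120$)
$- 3 \left(-2 + 5\right) B Y = - 3 \left(-2 + 5\right) 120 \cdot \frac{43}{2} = \left(-3\right) 3 \cdot 120 \cdot \frac{43}{2} = \left(-9\right) 120 \cdot \frac{43}{2} = \left(-1080\right) \frac{43}{2} = -23220$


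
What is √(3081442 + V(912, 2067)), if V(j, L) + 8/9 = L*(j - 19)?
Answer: √44345449/3 ≈ 2219.7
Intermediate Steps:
V(j, L) = -8/9 + L*(-19 + j) (V(j, L) = -8/9 + L*(j - 19) = -8/9 + L*(-19 + j))
√(3081442 + V(912, 2067)) = √(3081442 + (-8/9 - 19*2067 + 2067*912)) = √(3081442 + (-8/9 - 39273 + 1885104)) = √(3081442 + 16612471/9) = √(44345449/9) = √44345449/3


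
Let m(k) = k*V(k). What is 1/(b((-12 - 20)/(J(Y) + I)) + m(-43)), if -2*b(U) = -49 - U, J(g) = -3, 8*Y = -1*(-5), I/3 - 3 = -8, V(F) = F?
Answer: 18/33739 ≈ 0.00053351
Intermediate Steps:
I = -15 (I = 9 + 3*(-8) = 9 - 24 = -15)
Y = 5/8 (Y = (-1*(-5))/8 = (⅛)*5 = 5/8 ≈ 0.62500)
m(k) = k² (m(k) = k*k = k²)
b(U) = 49/2 + U/2 (b(U) = -(-49 - U)/2 = 49/2 + U/2)
1/(b((-12 - 20)/(J(Y) + I)) + m(-43)) = 1/((49/2 + ((-12 - 20)/(-3 - 15))/2) + (-43)²) = 1/((49/2 + (-32/(-18))/2) + 1849) = 1/((49/2 + (-32*(-1/18))/2) + 1849) = 1/((49/2 + (½)*(16/9)) + 1849) = 1/((49/2 + 8/9) + 1849) = 1/(457/18 + 1849) = 1/(33739/18) = 18/33739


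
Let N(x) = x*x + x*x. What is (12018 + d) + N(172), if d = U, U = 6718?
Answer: 77904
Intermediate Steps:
N(x) = 2*x² (N(x) = x² + x² = 2*x²)
d = 6718
(12018 + d) + N(172) = (12018 + 6718) + 2*172² = 18736 + 2*29584 = 18736 + 59168 = 77904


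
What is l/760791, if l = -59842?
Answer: -59842/760791 ≈ -0.078658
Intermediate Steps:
l/760791 = -59842/760791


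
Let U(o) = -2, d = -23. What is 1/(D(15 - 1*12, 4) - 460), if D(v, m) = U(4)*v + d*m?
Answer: -1/558 ≈ -0.0017921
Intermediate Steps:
D(v, m) = -23*m - 2*v (D(v, m) = -2*v - 23*m = -23*m - 2*v)
1/(D(15 - 1*12, 4) - 460) = 1/((-23*4 - 2*(15 - 1*12)) - 460) = 1/((-92 - 2*(15 - 12)) - 460) = 1/((-92 - 2*3) - 460) = 1/((-92 - 6) - 460) = 1/(-98 - 460) = 1/(-558) = -1/558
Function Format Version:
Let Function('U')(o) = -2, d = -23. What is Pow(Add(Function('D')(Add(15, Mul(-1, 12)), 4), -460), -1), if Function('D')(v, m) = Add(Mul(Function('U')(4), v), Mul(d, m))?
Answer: Rational(-1, 558) ≈ -0.0017921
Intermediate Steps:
Function('D')(v, m) = Add(Mul(-23, m), Mul(-2, v)) (Function('D')(v, m) = Add(Mul(-2, v), Mul(-23, m)) = Add(Mul(-23, m), Mul(-2, v)))
Pow(Add(Function('D')(Add(15, Mul(-1, 12)), 4), -460), -1) = Pow(Add(Add(Mul(-23, 4), Mul(-2, Add(15, Mul(-1, 12)))), -460), -1) = Pow(Add(Add(-92, Mul(-2, Add(15, -12))), -460), -1) = Pow(Add(Add(-92, Mul(-2, 3)), -460), -1) = Pow(Add(Add(-92, -6), -460), -1) = Pow(Add(-98, -460), -1) = Pow(-558, -1) = Rational(-1, 558)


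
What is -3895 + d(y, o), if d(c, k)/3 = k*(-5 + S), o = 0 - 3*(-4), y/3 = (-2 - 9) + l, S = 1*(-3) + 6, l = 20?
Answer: -3967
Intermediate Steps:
S = 3 (S = -3 + 6 = 3)
y = 27 (y = 3*((-2 - 9) + 20) = 3*(-11 + 20) = 3*9 = 27)
o = 12 (o = 0 + 12 = 12)
d(c, k) = -6*k (d(c, k) = 3*(k*(-5 + 3)) = 3*(k*(-2)) = 3*(-2*k) = -6*k)
-3895 + d(y, o) = -3895 - 6*12 = -3895 - 72 = -3967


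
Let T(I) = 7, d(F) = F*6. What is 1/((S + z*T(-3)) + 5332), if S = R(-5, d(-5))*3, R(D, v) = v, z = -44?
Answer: 1/4934 ≈ 0.00020268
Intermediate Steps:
d(F) = 6*F
S = -90 (S = (6*(-5))*3 = -30*3 = -90)
1/((S + z*T(-3)) + 5332) = 1/((-90 - 44*7) + 5332) = 1/((-90 - 308) + 5332) = 1/(-398 + 5332) = 1/4934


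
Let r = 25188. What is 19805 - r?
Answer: -5383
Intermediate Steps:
19805 - r = 19805 - 1*25188 = 19805 - 25188 = -5383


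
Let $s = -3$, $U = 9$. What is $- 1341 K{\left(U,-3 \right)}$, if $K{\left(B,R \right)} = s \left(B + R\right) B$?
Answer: $217242$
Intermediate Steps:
$K{\left(B,R \right)} = - 3 B \left(B + R\right)$ ($K{\left(B,R \right)} = - 3 \left(B + R\right) B = - 3 B \left(B + R\right)$)
$- 1341 K{\left(U,-3 \right)} = - 1341 \left(\left(-3\right) 9 \left(9 - 3\right)\right) = - 1341 \left(\left(-3\right) 9 \cdot 6\right) = \left(-1341\right) \left(-162\right) = 217242$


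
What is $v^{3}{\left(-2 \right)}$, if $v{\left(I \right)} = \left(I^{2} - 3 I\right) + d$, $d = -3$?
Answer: $343$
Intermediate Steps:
$v{\left(I \right)} = -3 + I^{2} - 3 I$ ($v{\left(I \right)} = \left(I^{2} - 3 I\right) - 3 = -3 + I^{2} - 3 I$)
$v^{3}{\left(-2 \right)} = \left(-3 + \left(-2\right)^{2} - -6\right)^{3} = \left(-3 + 4 + 6\right)^{3} = 7^{3} = 343$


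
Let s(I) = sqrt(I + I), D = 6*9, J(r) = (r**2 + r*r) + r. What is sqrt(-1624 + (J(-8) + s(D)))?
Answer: sqrt(-1504 + 6*sqrt(3)) ≈ 38.647*I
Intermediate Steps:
J(r) = r + 2*r**2 (J(r) = (r**2 + r**2) + r = 2*r**2 + r = r + 2*r**2)
D = 54
s(I) = sqrt(2)*sqrt(I) (s(I) = sqrt(2*I) = sqrt(2)*sqrt(I))
sqrt(-1624 + (J(-8) + s(D))) = sqrt(-1624 + (-8*(1 + 2*(-8)) + sqrt(2)*sqrt(54))) = sqrt(-1624 + (-8*(1 - 16) + sqrt(2)*(3*sqrt(6)))) = sqrt(-1624 + (-8*(-15) + 6*sqrt(3))) = sqrt(-1624 + (120 + 6*sqrt(3))) = sqrt(-1504 + 6*sqrt(3))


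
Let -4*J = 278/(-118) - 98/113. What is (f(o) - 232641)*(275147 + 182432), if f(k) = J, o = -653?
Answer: -2838842399639721/26668 ≈ -1.0645e+11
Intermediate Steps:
J = 21489/26668 (J = -(278/(-118) - 98/113)/4 = -(278*(-1/118) - 98*1/113)/4 = -(-139/59 - 98/113)/4 = -1/4*(-21489/6667) = 21489/26668 ≈ 0.80580)
f(k) = 21489/26668
(f(o) - 232641)*(275147 + 182432) = (21489/26668 - 232641)*(275147 + 182432) = -6204048699/26668*457579 = -2838842399639721/26668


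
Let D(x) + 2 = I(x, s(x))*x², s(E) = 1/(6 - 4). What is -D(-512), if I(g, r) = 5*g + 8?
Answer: 668991490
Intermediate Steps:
s(E) = ½ (s(E) = 1/2 = ½)
I(g, r) = 8 + 5*g
D(x) = -2 + x²*(8 + 5*x) (D(x) = -2 + (8 + 5*x)*x² = -2 + x²*(8 + 5*x))
-D(-512) = -(-2 + (-512)²*(8 + 5*(-512))) = -(-2 + 262144*(8 - 2560)) = -(-2 + 262144*(-2552)) = -(-2 - 668991488) = -1*(-668991490) = 668991490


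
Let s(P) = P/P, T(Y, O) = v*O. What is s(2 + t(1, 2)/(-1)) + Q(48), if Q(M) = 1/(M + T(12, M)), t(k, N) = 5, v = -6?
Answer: 239/240 ≈ 0.99583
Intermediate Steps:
T(Y, O) = -6*O
Q(M) = -1/(5*M) (Q(M) = 1/(M - 6*M) = 1/(-5*M) = -1/(5*M))
s(P) = 1
s(2 + t(1, 2)/(-1)) + Q(48) = 1 - ⅕/48 = 1 - ⅕*1/48 = 1 - 1/240 = 239/240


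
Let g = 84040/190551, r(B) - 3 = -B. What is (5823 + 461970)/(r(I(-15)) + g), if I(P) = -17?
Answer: 89138423943/3895060 ≈ 22885.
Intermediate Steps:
r(B) = 3 - B
g = 84040/190551 (g = 84040*(1/190551) = 84040/190551 ≈ 0.44104)
(5823 + 461970)/(r(I(-15)) + g) = (5823 + 461970)/((3 - 1*(-17)) + 84040/190551) = 467793/((3 + 17) + 84040/190551) = 467793/(20 + 84040/190551) = 467793/(3895060/190551) = 467793*(190551/3895060) = 89138423943/3895060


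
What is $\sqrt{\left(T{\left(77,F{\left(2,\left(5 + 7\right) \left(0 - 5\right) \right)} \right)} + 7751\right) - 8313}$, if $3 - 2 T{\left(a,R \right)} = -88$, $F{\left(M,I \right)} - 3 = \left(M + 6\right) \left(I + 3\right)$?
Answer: $\frac{i \sqrt{2066}}{2} \approx 22.727 i$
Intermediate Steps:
$F{\left(M,I \right)} = 3 + \left(3 + I\right) \left(6 + M\right)$ ($F{\left(M,I \right)} = 3 + \left(M + 6\right) \left(I + 3\right) = 3 + \left(6 + M\right) \left(3 + I\right) = 3 + \left(3 + I\right) \left(6 + M\right)$)
$T{\left(a,R \right)} = \frac{91}{2}$ ($T{\left(a,R \right)} = \frac{3}{2} - -44 = \frac{3}{2} + 44 = \frac{91}{2}$)
$\sqrt{\left(T{\left(77,F{\left(2,\left(5 + 7\right) \left(0 - 5\right) \right)} \right)} + 7751\right) - 8313} = \sqrt{\left(\frac{91}{2} + 7751\right) - 8313} = \sqrt{\frac{15593}{2} - 8313} = \sqrt{- \frac{1033}{2}} = \frac{i \sqrt{2066}}{2}$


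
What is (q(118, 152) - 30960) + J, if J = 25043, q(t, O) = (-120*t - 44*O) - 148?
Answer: -26913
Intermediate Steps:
q(t, O) = -148 - 120*t - 44*O
(q(118, 152) - 30960) + J = ((-148 - 120*118 - 44*152) - 30960) + 25043 = ((-148 - 14160 - 6688) - 30960) + 25043 = (-20996 - 30960) + 25043 = -51956 + 25043 = -26913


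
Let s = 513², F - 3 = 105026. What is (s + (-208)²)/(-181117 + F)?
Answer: -306433/76088 ≈ -4.0274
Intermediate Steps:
F = 105029 (F = 3 + 105026 = 105029)
s = 263169
(s + (-208)²)/(-181117 + F) = (263169 + (-208)²)/(-181117 + 105029) = (263169 + 43264)/(-76088) = 306433*(-1/76088) = -306433/76088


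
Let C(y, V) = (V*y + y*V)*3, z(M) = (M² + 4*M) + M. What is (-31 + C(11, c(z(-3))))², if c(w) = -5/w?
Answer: 576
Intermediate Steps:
z(M) = M² + 5*M
C(y, V) = 6*V*y (C(y, V) = (V*y + V*y)*3 = (2*V*y)*3 = 6*V*y)
(-31 + C(11, c(z(-3))))² = (-31 + 6*(-5*(-1/(3*(5 - 3))))*11)² = (-31 + 6*(-5/((-3*2)))*11)² = (-31 + 6*(-5/(-6))*11)² = (-31 + 6*(-5*(-⅙))*11)² = (-31 + 6*(⅚)*11)² = (-31 + 55)² = 24² = 576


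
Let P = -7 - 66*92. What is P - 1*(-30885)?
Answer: 24806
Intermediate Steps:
P = -6079 (P = -7 - 6072 = -6079)
P - 1*(-30885) = -6079 - 1*(-30885) = -6079 + 30885 = 24806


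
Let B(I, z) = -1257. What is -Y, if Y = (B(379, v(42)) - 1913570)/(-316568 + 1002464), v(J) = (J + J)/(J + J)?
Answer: 1914827/685896 ≈ 2.7917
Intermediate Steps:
v(J) = 1 (v(J) = (2*J)/((2*J)) = (2*J)*(1/(2*J)) = 1)
Y = -1914827/685896 (Y = (-1257 - 1913570)/(-316568 + 1002464) = -1914827/685896 ≈ -2.7917)
-Y = -1*(-1914827/685896) = 1914827/685896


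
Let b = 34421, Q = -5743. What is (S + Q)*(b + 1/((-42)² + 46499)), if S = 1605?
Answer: -6874296875912/48263 ≈ -1.4243e+8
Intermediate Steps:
(S + Q)*(b + 1/((-42)² + 46499)) = (1605 - 5743)*(34421 + 1/((-42)² + 46499)) = -4138*(34421 + 1/(1764 + 46499)) = -4138*(34421 + 1/48263) = -4138*1661260724/48263 = -6874296875912/48263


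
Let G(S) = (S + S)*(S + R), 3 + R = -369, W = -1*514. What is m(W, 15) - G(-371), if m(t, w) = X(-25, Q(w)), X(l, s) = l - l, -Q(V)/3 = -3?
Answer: -551306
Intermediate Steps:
Q(V) = 9 (Q(V) = -3*(-3) = 9)
W = -514
X(l, s) = 0
R = -372 (R = -3 - 369 = -372)
m(t, w) = 0
G(S) = 2*S*(-372 + S) (G(S) = (S + S)*(S - 372) = (2*S)*(-372 + S) = 2*S*(-372 + S))
m(W, 15) - G(-371) = 0 - 2*(-371)*(-372 - 371) = 0 - 2*(-371)*(-743) = 0 - 1*551306 = 0 - 551306 = -551306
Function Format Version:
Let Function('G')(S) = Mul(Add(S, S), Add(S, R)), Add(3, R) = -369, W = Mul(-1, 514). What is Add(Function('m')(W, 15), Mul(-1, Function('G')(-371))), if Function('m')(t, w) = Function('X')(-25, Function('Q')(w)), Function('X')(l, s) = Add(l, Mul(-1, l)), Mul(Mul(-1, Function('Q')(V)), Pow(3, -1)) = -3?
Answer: -551306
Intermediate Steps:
Function('Q')(V) = 9 (Function('Q')(V) = Mul(-3, -3) = 9)
W = -514
Function('X')(l, s) = 0
R = -372 (R = Add(-3, -369) = -372)
Function('m')(t, w) = 0
Function('G')(S) = Mul(2, S, Add(-372, S)) (Function('G')(S) = Mul(Add(S, S), Add(S, -372)) = Mul(Mul(2, S), Add(-372, S)) = Mul(2, S, Add(-372, S)))
Add(Function('m')(W, 15), Mul(-1, Function('G')(-371))) = Add(0, Mul(-1, Mul(2, -371, Add(-372, -371)))) = Add(0, Mul(-1, Mul(2, -371, -743))) = Add(0, Mul(-1, 551306)) = Add(0, -551306) = -551306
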